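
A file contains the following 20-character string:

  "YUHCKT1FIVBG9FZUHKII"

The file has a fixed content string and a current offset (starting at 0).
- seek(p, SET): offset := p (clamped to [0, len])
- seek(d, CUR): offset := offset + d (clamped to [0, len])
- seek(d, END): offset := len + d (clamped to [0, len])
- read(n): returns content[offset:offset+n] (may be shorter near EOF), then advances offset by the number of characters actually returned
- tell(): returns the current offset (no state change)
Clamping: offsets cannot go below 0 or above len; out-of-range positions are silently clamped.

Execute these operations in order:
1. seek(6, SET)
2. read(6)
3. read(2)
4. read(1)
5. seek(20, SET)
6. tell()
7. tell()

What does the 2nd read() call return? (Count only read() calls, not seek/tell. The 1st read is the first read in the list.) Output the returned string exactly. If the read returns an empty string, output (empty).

After 1 (seek(6, SET)): offset=6
After 2 (read(6)): returned '1FIVBG', offset=12
After 3 (read(2)): returned '9F', offset=14
After 4 (read(1)): returned 'Z', offset=15
After 5 (seek(20, SET)): offset=20
After 6 (tell()): offset=20
After 7 (tell()): offset=20

Answer: 9F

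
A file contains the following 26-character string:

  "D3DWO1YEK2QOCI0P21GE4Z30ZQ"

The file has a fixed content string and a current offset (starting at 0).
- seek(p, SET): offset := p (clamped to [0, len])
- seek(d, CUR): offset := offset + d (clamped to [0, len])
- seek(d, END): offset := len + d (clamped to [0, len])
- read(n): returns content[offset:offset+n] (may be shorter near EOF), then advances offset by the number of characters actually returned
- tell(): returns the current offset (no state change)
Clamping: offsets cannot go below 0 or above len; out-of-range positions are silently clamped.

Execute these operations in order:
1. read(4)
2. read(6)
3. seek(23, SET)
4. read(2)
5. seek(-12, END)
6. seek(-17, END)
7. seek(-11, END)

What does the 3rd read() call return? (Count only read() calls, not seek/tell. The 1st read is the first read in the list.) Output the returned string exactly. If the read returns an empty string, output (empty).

Answer: 0Z

Derivation:
After 1 (read(4)): returned 'D3DW', offset=4
After 2 (read(6)): returned 'O1YEK2', offset=10
After 3 (seek(23, SET)): offset=23
After 4 (read(2)): returned '0Z', offset=25
After 5 (seek(-12, END)): offset=14
After 6 (seek(-17, END)): offset=9
After 7 (seek(-11, END)): offset=15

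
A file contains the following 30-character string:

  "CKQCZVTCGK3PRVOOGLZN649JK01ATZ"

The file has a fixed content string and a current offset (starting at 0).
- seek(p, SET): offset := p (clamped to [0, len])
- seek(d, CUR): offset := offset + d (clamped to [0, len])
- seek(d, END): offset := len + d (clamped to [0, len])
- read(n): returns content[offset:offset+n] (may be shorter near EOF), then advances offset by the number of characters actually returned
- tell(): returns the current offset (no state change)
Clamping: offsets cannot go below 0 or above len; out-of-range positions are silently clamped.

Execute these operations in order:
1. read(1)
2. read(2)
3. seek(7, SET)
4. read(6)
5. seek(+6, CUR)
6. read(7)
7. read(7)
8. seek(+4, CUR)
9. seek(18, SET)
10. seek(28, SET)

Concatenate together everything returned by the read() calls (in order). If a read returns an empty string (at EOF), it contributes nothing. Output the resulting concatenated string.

After 1 (read(1)): returned 'C', offset=1
After 2 (read(2)): returned 'KQ', offset=3
After 3 (seek(7, SET)): offset=7
After 4 (read(6)): returned 'CGK3PR', offset=13
After 5 (seek(+6, CUR)): offset=19
After 6 (read(7)): returned 'N649JK0', offset=26
After 7 (read(7)): returned '1ATZ', offset=30
After 8 (seek(+4, CUR)): offset=30
After 9 (seek(18, SET)): offset=18
After 10 (seek(28, SET)): offset=28

Answer: CKQCGK3PRN649JK01ATZ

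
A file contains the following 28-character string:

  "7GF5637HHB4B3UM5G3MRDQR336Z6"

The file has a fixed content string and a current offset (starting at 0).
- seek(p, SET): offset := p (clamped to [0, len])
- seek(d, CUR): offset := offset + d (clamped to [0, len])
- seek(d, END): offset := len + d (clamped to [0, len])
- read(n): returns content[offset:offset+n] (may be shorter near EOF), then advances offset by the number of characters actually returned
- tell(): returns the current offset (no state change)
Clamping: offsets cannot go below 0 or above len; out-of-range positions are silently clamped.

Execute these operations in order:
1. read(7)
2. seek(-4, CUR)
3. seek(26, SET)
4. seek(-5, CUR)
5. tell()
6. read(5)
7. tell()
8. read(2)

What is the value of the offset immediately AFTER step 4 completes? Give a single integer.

After 1 (read(7)): returned '7GF5637', offset=7
After 2 (seek(-4, CUR)): offset=3
After 3 (seek(26, SET)): offset=26
After 4 (seek(-5, CUR)): offset=21

Answer: 21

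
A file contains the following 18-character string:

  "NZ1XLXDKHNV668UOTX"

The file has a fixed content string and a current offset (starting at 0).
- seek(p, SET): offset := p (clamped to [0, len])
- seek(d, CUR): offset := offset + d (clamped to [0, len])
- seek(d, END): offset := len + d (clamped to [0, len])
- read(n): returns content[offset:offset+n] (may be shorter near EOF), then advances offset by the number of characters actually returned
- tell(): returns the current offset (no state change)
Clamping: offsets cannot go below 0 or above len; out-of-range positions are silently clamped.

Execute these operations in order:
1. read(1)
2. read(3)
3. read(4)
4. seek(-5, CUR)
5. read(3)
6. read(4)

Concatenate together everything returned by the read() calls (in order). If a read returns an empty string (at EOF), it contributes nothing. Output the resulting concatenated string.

Answer: NZ1XLXDKXLXDKHN

Derivation:
After 1 (read(1)): returned 'N', offset=1
After 2 (read(3)): returned 'Z1X', offset=4
After 3 (read(4)): returned 'LXDK', offset=8
After 4 (seek(-5, CUR)): offset=3
After 5 (read(3)): returned 'XLX', offset=6
After 6 (read(4)): returned 'DKHN', offset=10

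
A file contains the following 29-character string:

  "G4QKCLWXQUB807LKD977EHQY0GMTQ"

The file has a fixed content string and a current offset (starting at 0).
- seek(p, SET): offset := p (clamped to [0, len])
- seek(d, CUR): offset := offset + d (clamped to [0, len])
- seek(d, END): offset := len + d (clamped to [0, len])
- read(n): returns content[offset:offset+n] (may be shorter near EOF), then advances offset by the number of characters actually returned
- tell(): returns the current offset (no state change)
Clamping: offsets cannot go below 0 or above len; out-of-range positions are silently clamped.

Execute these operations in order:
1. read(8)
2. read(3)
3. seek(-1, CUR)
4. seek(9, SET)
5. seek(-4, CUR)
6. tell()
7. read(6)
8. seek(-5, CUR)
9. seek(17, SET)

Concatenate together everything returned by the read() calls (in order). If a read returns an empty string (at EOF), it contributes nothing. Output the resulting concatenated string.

After 1 (read(8)): returned 'G4QKCLWX', offset=8
After 2 (read(3)): returned 'QUB', offset=11
After 3 (seek(-1, CUR)): offset=10
After 4 (seek(9, SET)): offset=9
After 5 (seek(-4, CUR)): offset=5
After 6 (tell()): offset=5
After 7 (read(6)): returned 'LWXQUB', offset=11
After 8 (seek(-5, CUR)): offset=6
After 9 (seek(17, SET)): offset=17

Answer: G4QKCLWXQUBLWXQUB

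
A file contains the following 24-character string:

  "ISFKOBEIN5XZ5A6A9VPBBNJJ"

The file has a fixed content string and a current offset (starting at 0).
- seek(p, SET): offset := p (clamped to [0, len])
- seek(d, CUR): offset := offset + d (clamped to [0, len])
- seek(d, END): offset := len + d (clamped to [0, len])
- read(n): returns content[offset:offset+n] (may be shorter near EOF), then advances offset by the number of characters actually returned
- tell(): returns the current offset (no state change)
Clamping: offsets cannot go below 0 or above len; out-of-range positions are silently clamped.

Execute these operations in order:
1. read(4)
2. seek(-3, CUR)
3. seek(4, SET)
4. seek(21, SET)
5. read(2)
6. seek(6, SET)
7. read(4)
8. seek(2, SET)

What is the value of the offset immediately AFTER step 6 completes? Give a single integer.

After 1 (read(4)): returned 'ISFK', offset=4
After 2 (seek(-3, CUR)): offset=1
After 3 (seek(4, SET)): offset=4
After 4 (seek(21, SET)): offset=21
After 5 (read(2)): returned 'NJ', offset=23
After 6 (seek(6, SET)): offset=6

Answer: 6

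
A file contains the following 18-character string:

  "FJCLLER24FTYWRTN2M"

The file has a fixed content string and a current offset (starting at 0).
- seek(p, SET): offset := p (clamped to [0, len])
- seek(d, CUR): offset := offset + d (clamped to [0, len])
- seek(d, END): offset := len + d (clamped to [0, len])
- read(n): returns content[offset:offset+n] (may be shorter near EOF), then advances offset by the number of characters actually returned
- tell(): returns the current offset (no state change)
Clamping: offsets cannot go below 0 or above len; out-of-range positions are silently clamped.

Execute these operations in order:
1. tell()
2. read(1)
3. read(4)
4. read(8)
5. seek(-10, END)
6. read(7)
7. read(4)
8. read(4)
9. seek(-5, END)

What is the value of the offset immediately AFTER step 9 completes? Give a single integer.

After 1 (tell()): offset=0
After 2 (read(1)): returned 'F', offset=1
After 3 (read(4)): returned 'JCLL', offset=5
After 4 (read(8)): returned 'ER24FTYW', offset=13
After 5 (seek(-10, END)): offset=8
After 6 (read(7)): returned '4FTYWRT', offset=15
After 7 (read(4)): returned 'N2M', offset=18
After 8 (read(4)): returned '', offset=18
After 9 (seek(-5, END)): offset=13

Answer: 13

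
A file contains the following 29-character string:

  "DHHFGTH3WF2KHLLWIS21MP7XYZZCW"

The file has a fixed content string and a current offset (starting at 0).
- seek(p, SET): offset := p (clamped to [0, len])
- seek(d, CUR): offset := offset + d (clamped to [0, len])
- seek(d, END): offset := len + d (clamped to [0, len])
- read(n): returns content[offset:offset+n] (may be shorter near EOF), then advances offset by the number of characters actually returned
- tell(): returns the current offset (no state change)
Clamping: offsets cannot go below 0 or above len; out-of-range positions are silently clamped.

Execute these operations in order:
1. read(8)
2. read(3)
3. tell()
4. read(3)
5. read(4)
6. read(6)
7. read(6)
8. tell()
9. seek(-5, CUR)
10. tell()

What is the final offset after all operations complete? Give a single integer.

After 1 (read(8)): returned 'DHHFGTH3', offset=8
After 2 (read(3)): returned 'WF2', offset=11
After 3 (tell()): offset=11
After 4 (read(3)): returned 'KHL', offset=14
After 5 (read(4)): returned 'LWIS', offset=18
After 6 (read(6)): returned '21MP7X', offset=24
After 7 (read(6)): returned 'YZZCW', offset=29
After 8 (tell()): offset=29
After 9 (seek(-5, CUR)): offset=24
After 10 (tell()): offset=24

Answer: 24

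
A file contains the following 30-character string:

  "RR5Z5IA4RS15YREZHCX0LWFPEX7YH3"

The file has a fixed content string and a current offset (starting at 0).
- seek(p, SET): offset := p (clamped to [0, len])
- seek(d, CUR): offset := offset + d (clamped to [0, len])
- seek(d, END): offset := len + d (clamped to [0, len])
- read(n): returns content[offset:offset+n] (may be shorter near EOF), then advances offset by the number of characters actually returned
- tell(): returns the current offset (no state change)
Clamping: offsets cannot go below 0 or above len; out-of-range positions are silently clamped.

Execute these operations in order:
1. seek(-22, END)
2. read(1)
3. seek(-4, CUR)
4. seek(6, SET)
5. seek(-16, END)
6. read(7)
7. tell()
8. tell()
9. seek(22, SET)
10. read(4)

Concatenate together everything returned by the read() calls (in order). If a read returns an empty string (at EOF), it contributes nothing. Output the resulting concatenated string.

After 1 (seek(-22, END)): offset=8
After 2 (read(1)): returned 'R', offset=9
After 3 (seek(-4, CUR)): offset=5
After 4 (seek(6, SET)): offset=6
After 5 (seek(-16, END)): offset=14
After 6 (read(7)): returned 'EZHCX0L', offset=21
After 7 (tell()): offset=21
After 8 (tell()): offset=21
After 9 (seek(22, SET)): offset=22
After 10 (read(4)): returned 'FPEX', offset=26

Answer: REZHCX0LFPEX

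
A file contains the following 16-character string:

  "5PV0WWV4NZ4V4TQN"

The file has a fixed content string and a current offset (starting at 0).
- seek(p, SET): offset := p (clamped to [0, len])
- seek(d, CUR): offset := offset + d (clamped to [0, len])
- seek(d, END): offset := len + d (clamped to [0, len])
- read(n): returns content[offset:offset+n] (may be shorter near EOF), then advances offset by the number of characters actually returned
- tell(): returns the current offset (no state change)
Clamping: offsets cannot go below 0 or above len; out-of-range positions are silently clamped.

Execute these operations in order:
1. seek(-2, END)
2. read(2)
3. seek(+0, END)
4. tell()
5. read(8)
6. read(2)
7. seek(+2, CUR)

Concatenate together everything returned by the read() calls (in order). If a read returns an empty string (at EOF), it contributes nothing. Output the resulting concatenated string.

After 1 (seek(-2, END)): offset=14
After 2 (read(2)): returned 'QN', offset=16
After 3 (seek(+0, END)): offset=16
After 4 (tell()): offset=16
After 5 (read(8)): returned '', offset=16
After 6 (read(2)): returned '', offset=16
After 7 (seek(+2, CUR)): offset=16

Answer: QN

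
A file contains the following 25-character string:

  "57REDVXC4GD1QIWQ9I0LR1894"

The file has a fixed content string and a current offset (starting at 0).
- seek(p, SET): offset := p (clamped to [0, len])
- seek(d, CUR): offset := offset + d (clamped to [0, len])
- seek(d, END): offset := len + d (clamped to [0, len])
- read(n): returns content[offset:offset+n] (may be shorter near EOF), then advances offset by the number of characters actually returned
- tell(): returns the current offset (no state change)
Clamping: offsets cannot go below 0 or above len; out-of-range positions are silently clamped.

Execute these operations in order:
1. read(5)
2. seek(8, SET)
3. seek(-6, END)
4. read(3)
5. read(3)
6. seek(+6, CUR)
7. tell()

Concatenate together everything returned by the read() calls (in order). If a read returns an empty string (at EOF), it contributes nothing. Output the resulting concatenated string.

After 1 (read(5)): returned '57RED', offset=5
After 2 (seek(8, SET)): offset=8
After 3 (seek(-6, END)): offset=19
After 4 (read(3)): returned 'LR1', offset=22
After 5 (read(3)): returned '894', offset=25
After 6 (seek(+6, CUR)): offset=25
After 7 (tell()): offset=25

Answer: 57REDLR1894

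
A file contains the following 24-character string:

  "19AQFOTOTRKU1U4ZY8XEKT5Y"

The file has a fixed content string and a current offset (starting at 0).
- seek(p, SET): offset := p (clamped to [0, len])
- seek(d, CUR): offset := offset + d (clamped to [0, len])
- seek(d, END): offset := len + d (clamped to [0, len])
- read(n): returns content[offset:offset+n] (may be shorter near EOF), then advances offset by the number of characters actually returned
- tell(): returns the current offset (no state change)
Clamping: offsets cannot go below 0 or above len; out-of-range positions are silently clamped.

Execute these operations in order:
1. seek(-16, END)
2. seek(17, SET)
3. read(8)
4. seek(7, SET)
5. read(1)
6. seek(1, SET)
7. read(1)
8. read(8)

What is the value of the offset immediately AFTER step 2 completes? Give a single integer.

Answer: 17

Derivation:
After 1 (seek(-16, END)): offset=8
After 2 (seek(17, SET)): offset=17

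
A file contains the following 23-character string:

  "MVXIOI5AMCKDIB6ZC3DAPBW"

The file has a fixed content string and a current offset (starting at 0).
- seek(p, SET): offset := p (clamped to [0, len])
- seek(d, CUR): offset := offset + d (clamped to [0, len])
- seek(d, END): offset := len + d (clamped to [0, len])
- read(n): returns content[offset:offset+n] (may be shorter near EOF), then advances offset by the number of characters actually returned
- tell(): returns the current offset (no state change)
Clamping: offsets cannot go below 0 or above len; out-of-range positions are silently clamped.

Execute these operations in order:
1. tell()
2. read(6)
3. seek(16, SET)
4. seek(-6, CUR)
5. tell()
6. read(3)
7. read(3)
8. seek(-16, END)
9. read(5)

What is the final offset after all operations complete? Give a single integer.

After 1 (tell()): offset=0
After 2 (read(6)): returned 'MVXIOI', offset=6
After 3 (seek(16, SET)): offset=16
After 4 (seek(-6, CUR)): offset=10
After 5 (tell()): offset=10
After 6 (read(3)): returned 'KDI', offset=13
After 7 (read(3)): returned 'B6Z', offset=16
After 8 (seek(-16, END)): offset=7
After 9 (read(5)): returned 'AMCKD', offset=12

Answer: 12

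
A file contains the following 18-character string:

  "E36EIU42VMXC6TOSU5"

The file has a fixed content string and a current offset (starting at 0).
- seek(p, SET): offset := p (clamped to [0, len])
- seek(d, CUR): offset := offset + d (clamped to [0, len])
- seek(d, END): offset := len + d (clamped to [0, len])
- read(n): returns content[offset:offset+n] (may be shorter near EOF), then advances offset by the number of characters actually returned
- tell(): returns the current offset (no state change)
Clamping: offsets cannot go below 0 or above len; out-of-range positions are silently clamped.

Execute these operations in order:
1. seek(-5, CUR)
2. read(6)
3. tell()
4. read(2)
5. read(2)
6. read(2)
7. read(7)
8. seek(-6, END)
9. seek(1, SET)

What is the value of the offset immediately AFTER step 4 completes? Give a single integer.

After 1 (seek(-5, CUR)): offset=0
After 2 (read(6)): returned 'E36EIU', offset=6
After 3 (tell()): offset=6
After 4 (read(2)): returned '42', offset=8

Answer: 8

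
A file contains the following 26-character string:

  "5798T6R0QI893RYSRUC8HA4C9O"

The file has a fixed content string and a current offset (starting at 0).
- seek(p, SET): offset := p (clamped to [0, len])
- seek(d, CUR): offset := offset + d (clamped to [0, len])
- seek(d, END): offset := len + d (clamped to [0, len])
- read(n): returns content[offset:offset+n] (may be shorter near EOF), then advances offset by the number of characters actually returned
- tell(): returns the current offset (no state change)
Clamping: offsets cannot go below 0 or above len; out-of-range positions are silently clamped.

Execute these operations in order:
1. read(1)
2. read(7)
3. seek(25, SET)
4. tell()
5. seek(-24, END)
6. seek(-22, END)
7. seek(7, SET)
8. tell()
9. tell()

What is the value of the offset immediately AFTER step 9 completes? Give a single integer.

Answer: 7

Derivation:
After 1 (read(1)): returned '5', offset=1
After 2 (read(7)): returned '798T6R0', offset=8
After 3 (seek(25, SET)): offset=25
After 4 (tell()): offset=25
After 5 (seek(-24, END)): offset=2
After 6 (seek(-22, END)): offset=4
After 7 (seek(7, SET)): offset=7
After 8 (tell()): offset=7
After 9 (tell()): offset=7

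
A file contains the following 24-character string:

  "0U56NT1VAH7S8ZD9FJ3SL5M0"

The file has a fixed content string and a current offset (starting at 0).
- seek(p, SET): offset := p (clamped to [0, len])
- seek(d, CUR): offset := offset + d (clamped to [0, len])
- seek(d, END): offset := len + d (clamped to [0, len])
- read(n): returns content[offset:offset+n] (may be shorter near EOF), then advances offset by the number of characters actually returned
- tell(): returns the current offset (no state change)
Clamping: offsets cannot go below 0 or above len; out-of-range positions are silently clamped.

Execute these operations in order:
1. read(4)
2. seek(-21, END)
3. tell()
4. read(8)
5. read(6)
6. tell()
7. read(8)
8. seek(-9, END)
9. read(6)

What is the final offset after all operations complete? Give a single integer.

After 1 (read(4)): returned '0U56', offset=4
After 2 (seek(-21, END)): offset=3
After 3 (tell()): offset=3
After 4 (read(8)): returned '6NT1VAH7', offset=11
After 5 (read(6)): returned 'S8ZD9F', offset=17
After 6 (tell()): offset=17
After 7 (read(8)): returned 'J3SL5M0', offset=24
After 8 (seek(-9, END)): offset=15
After 9 (read(6)): returned '9FJ3SL', offset=21

Answer: 21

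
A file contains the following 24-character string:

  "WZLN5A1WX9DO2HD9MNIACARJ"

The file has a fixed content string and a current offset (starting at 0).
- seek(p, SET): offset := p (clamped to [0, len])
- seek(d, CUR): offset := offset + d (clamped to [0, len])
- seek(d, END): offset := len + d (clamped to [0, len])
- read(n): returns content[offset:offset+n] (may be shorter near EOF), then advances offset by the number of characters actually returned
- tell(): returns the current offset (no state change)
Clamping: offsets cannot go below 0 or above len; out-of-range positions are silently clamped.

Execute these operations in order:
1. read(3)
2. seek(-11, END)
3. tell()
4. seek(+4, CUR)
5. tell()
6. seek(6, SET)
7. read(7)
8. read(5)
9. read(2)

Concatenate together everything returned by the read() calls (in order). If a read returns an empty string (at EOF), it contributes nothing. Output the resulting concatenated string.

After 1 (read(3)): returned 'WZL', offset=3
After 2 (seek(-11, END)): offset=13
After 3 (tell()): offset=13
After 4 (seek(+4, CUR)): offset=17
After 5 (tell()): offset=17
After 6 (seek(6, SET)): offset=6
After 7 (read(7)): returned '1WX9DO2', offset=13
After 8 (read(5)): returned 'HD9MN', offset=18
After 9 (read(2)): returned 'IA', offset=20

Answer: WZL1WX9DO2HD9MNIA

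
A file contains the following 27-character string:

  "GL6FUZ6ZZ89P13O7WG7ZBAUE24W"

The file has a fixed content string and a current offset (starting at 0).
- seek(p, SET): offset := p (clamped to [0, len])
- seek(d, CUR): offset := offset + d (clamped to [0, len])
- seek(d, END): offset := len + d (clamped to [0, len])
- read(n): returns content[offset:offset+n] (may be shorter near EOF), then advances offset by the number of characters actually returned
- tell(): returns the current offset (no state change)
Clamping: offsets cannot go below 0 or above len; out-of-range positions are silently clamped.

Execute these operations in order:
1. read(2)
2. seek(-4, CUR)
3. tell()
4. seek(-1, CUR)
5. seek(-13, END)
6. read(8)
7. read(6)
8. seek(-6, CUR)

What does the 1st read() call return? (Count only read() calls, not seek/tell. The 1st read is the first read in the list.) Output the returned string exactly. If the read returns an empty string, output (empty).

Answer: GL

Derivation:
After 1 (read(2)): returned 'GL', offset=2
After 2 (seek(-4, CUR)): offset=0
After 3 (tell()): offset=0
After 4 (seek(-1, CUR)): offset=0
After 5 (seek(-13, END)): offset=14
After 6 (read(8)): returned 'O7WG7ZBA', offset=22
After 7 (read(6)): returned 'UE24W', offset=27
After 8 (seek(-6, CUR)): offset=21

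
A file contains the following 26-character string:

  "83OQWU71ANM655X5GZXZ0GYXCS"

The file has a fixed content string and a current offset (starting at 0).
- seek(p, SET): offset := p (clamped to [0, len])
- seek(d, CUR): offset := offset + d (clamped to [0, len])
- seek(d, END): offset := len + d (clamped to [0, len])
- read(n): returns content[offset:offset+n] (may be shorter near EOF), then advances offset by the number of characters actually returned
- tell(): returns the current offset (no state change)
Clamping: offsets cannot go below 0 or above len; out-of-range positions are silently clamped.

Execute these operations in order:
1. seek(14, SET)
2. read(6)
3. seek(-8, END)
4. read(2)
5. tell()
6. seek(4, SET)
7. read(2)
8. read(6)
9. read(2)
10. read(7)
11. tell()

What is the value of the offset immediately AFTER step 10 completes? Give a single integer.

Answer: 21

Derivation:
After 1 (seek(14, SET)): offset=14
After 2 (read(6)): returned 'X5GZXZ', offset=20
After 3 (seek(-8, END)): offset=18
After 4 (read(2)): returned 'XZ', offset=20
After 5 (tell()): offset=20
After 6 (seek(4, SET)): offset=4
After 7 (read(2)): returned 'WU', offset=6
After 8 (read(6)): returned '71ANM6', offset=12
After 9 (read(2)): returned '55', offset=14
After 10 (read(7)): returned 'X5GZXZ0', offset=21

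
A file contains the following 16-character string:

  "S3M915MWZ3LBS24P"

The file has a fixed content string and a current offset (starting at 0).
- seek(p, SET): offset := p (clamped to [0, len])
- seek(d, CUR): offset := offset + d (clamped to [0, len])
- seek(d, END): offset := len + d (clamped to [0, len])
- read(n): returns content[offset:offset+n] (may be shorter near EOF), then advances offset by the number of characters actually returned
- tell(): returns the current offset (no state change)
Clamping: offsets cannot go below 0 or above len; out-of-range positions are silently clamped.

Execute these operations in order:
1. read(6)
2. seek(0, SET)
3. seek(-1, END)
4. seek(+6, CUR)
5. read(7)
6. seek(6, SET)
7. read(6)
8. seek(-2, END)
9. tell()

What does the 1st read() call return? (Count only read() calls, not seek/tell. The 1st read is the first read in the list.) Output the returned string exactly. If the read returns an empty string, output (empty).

Answer: S3M915

Derivation:
After 1 (read(6)): returned 'S3M915', offset=6
After 2 (seek(0, SET)): offset=0
After 3 (seek(-1, END)): offset=15
After 4 (seek(+6, CUR)): offset=16
After 5 (read(7)): returned '', offset=16
After 6 (seek(6, SET)): offset=6
After 7 (read(6)): returned 'MWZ3LB', offset=12
After 8 (seek(-2, END)): offset=14
After 9 (tell()): offset=14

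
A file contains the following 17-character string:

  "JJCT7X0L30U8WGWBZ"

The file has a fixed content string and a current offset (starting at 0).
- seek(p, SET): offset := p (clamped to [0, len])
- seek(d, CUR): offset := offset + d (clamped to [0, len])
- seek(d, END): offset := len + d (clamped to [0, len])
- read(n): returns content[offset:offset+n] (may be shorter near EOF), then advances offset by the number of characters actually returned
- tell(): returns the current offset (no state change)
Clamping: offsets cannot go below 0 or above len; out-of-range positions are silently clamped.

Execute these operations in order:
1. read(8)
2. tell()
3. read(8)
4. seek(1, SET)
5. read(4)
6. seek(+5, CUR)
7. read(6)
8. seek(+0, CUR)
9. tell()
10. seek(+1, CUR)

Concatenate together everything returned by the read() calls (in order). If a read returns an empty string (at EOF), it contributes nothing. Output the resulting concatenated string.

Answer: JJCT7X0L30U8WGWBJCT7U8WGWB

Derivation:
After 1 (read(8)): returned 'JJCT7X0L', offset=8
After 2 (tell()): offset=8
After 3 (read(8)): returned '30U8WGWB', offset=16
After 4 (seek(1, SET)): offset=1
After 5 (read(4)): returned 'JCT7', offset=5
After 6 (seek(+5, CUR)): offset=10
After 7 (read(6)): returned 'U8WGWB', offset=16
After 8 (seek(+0, CUR)): offset=16
After 9 (tell()): offset=16
After 10 (seek(+1, CUR)): offset=17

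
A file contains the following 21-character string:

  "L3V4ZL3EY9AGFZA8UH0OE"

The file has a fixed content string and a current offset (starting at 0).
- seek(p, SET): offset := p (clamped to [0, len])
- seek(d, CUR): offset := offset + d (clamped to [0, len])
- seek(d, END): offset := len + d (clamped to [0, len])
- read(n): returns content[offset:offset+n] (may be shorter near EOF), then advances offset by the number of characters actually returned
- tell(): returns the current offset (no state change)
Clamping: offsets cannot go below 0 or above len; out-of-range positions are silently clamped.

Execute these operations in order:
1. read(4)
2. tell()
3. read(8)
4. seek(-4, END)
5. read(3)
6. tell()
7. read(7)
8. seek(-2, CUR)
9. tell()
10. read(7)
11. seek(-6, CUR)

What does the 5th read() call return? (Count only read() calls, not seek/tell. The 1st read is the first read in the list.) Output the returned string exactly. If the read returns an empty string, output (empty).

After 1 (read(4)): returned 'L3V4', offset=4
After 2 (tell()): offset=4
After 3 (read(8)): returned 'ZL3EY9AG', offset=12
After 4 (seek(-4, END)): offset=17
After 5 (read(3)): returned 'H0O', offset=20
After 6 (tell()): offset=20
After 7 (read(7)): returned 'E', offset=21
After 8 (seek(-2, CUR)): offset=19
After 9 (tell()): offset=19
After 10 (read(7)): returned 'OE', offset=21
After 11 (seek(-6, CUR)): offset=15

Answer: OE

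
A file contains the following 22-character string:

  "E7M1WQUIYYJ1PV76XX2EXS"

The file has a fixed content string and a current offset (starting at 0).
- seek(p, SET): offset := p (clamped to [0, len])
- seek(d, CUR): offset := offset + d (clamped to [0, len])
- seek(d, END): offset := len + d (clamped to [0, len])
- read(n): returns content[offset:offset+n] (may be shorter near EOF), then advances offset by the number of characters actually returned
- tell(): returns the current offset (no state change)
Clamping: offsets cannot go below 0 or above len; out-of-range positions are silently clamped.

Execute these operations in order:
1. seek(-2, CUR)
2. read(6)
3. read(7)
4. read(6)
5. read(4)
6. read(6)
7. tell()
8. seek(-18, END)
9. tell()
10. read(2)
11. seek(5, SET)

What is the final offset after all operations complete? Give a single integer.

Answer: 5

Derivation:
After 1 (seek(-2, CUR)): offset=0
After 2 (read(6)): returned 'E7M1WQ', offset=6
After 3 (read(7)): returned 'UIYYJ1P', offset=13
After 4 (read(6)): returned 'V76XX2', offset=19
After 5 (read(4)): returned 'EXS', offset=22
After 6 (read(6)): returned '', offset=22
After 7 (tell()): offset=22
After 8 (seek(-18, END)): offset=4
After 9 (tell()): offset=4
After 10 (read(2)): returned 'WQ', offset=6
After 11 (seek(5, SET)): offset=5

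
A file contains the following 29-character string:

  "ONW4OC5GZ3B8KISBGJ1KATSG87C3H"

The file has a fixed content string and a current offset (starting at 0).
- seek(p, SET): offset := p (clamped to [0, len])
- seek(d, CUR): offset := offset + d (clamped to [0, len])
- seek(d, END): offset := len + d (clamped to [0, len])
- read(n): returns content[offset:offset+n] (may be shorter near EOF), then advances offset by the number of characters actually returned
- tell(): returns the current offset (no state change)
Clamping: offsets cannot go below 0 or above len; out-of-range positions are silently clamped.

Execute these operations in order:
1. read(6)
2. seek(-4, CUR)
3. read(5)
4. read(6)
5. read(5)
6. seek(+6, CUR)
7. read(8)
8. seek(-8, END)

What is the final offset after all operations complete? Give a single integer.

Answer: 21

Derivation:
After 1 (read(6)): returned 'ONW4OC', offset=6
After 2 (seek(-4, CUR)): offset=2
After 3 (read(5)): returned 'W4OC5', offset=7
After 4 (read(6)): returned 'GZ3B8K', offset=13
After 5 (read(5)): returned 'ISBGJ', offset=18
After 6 (seek(+6, CUR)): offset=24
After 7 (read(8)): returned '87C3H', offset=29
After 8 (seek(-8, END)): offset=21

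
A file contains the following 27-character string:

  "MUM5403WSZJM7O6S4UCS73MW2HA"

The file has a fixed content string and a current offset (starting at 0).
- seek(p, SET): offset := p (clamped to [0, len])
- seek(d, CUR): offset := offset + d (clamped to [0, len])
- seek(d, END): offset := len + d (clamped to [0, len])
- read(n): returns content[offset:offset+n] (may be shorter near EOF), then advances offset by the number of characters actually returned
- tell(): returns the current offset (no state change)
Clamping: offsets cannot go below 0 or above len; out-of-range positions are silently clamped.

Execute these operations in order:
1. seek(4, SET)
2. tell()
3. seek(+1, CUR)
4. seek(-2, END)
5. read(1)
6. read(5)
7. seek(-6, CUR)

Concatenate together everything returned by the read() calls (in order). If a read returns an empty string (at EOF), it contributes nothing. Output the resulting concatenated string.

After 1 (seek(4, SET)): offset=4
After 2 (tell()): offset=4
After 3 (seek(+1, CUR)): offset=5
After 4 (seek(-2, END)): offset=25
After 5 (read(1)): returned 'H', offset=26
After 6 (read(5)): returned 'A', offset=27
After 7 (seek(-6, CUR)): offset=21

Answer: HA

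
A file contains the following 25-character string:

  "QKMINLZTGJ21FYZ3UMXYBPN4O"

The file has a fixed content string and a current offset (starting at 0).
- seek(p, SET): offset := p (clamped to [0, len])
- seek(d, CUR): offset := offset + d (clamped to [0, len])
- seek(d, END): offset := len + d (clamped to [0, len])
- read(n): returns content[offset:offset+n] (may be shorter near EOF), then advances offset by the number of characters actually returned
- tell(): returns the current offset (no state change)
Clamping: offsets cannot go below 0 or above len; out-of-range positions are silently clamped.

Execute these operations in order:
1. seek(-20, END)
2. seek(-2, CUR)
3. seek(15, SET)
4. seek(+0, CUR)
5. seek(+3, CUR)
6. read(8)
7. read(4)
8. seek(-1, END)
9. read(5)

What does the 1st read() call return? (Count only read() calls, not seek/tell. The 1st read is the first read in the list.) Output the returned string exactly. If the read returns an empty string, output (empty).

Answer: XYBPN4O

Derivation:
After 1 (seek(-20, END)): offset=5
After 2 (seek(-2, CUR)): offset=3
After 3 (seek(15, SET)): offset=15
After 4 (seek(+0, CUR)): offset=15
After 5 (seek(+3, CUR)): offset=18
After 6 (read(8)): returned 'XYBPN4O', offset=25
After 7 (read(4)): returned '', offset=25
After 8 (seek(-1, END)): offset=24
After 9 (read(5)): returned 'O', offset=25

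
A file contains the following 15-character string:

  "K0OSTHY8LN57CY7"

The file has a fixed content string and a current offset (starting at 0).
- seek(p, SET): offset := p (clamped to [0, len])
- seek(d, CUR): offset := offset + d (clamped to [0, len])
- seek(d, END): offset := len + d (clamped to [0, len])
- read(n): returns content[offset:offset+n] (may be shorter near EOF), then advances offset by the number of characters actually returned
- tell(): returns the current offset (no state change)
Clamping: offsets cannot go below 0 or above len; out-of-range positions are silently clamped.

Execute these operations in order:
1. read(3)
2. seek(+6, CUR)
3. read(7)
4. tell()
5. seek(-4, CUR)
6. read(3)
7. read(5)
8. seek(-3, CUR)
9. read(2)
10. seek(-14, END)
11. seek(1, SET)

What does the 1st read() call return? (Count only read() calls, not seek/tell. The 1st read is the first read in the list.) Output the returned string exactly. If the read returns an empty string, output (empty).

Answer: K0O

Derivation:
After 1 (read(3)): returned 'K0O', offset=3
After 2 (seek(+6, CUR)): offset=9
After 3 (read(7)): returned 'N57CY7', offset=15
After 4 (tell()): offset=15
After 5 (seek(-4, CUR)): offset=11
After 6 (read(3)): returned '7CY', offset=14
After 7 (read(5)): returned '7', offset=15
After 8 (seek(-3, CUR)): offset=12
After 9 (read(2)): returned 'CY', offset=14
After 10 (seek(-14, END)): offset=1
After 11 (seek(1, SET)): offset=1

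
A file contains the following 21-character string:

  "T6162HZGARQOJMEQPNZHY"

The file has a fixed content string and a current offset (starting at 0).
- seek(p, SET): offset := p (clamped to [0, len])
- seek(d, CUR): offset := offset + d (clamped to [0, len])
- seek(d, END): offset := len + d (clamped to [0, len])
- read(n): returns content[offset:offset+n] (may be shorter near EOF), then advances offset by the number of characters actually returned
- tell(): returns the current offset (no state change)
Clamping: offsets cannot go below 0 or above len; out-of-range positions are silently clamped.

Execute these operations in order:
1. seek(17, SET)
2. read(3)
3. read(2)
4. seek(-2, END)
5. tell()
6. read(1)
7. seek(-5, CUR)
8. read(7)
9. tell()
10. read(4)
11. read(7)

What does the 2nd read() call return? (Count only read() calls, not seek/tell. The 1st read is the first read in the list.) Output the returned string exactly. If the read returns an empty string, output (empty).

After 1 (seek(17, SET)): offset=17
After 2 (read(3)): returned 'NZH', offset=20
After 3 (read(2)): returned 'Y', offset=21
After 4 (seek(-2, END)): offset=19
After 5 (tell()): offset=19
After 6 (read(1)): returned 'H', offset=20
After 7 (seek(-5, CUR)): offset=15
After 8 (read(7)): returned 'QPNZHY', offset=21
After 9 (tell()): offset=21
After 10 (read(4)): returned '', offset=21
After 11 (read(7)): returned '', offset=21

Answer: Y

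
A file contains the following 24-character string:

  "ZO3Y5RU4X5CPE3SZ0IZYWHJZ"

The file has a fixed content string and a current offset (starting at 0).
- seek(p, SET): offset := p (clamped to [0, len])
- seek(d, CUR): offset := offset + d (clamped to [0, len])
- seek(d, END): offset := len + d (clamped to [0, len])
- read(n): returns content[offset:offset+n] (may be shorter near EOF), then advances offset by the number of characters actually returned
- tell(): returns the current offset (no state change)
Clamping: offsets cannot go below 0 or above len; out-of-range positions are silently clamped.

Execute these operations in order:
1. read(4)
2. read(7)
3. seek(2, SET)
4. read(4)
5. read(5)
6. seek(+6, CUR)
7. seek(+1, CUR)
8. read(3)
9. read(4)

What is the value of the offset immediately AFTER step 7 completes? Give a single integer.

Answer: 18

Derivation:
After 1 (read(4)): returned 'ZO3Y', offset=4
After 2 (read(7)): returned '5RU4X5C', offset=11
After 3 (seek(2, SET)): offset=2
After 4 (read(4)): returned '3Y5R', offset=6
After 5 (read(5)): returned 'U4X5C', offset=11
After 6 (seek(+6, CUR)): offset=17
After 7 (seek(+1, CUR)): offset=18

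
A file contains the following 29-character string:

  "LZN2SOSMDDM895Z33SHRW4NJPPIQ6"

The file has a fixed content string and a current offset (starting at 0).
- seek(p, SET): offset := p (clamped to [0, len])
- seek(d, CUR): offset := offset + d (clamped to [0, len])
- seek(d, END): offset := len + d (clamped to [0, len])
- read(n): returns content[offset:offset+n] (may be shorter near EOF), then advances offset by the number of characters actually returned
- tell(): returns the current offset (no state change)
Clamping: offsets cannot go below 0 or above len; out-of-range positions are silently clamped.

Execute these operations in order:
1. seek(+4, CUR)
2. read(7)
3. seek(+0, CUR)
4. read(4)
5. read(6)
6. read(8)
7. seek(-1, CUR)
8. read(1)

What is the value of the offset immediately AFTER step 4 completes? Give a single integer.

After 1 (seek(+4, CUR)): offset=4
After 2 (read(7)): returned 'SOSMDDM', offset=11
After 3 (seek(+0, CUR)): offset=11
After 4 (read(4)): returned '895Z', offset=15

Answer: 15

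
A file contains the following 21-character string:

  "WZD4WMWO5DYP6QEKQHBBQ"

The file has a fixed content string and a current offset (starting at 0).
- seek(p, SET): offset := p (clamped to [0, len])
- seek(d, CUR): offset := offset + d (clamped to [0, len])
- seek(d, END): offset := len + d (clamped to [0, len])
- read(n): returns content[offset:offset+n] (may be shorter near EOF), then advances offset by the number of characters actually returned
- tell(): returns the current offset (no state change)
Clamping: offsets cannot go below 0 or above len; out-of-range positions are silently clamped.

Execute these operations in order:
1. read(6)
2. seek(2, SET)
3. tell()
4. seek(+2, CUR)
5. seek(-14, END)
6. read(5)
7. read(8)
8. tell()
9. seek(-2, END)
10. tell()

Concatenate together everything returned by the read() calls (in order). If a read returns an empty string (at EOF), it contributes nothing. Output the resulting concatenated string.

Answer: WZD4WMO5DYP6QEKQHBB

Derivation:
After 1 (read(6)): returned 'WZD4WM', offset=6
After 2 (seek(2, SET)): offset=2
After 3 (tell()): offset=2
After 4 (seek(+2, CUR)): offset=4
After 5 (seek(-14, END)): offset=7
After 6 (read(5)): returned 'O5DYP', offset=12
After 7 (read(8)): returned '6QEKQHBB', offset=20
After 8 (tell()): offset=20
After 9 (seek(-2, END)): offset=19
After 10 (tell()): offset=19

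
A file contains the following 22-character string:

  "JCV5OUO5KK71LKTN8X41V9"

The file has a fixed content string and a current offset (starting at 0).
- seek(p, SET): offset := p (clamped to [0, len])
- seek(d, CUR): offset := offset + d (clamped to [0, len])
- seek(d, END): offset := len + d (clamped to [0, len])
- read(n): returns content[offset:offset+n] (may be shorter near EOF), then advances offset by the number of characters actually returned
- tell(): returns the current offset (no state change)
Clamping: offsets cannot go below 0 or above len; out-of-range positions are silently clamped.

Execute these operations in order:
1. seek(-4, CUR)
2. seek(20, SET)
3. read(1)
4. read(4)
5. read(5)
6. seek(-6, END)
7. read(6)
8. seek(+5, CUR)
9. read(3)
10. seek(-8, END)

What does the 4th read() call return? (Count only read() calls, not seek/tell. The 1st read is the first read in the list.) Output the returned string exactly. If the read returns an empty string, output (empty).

Answer: 8X41V9

Derivation:
After 1 (seek(-4, CUR)): offset=0
After 2 (seek(20, SET)): offset=20
After 3 (read(1)): returned 'V', offset=21
After 4 (read(4)): returned '9', offset=22
After 5 (read(5)): returned '', offset=22
After 6 (seek(-6, END)): offset=16
After 7 (read(6)): returned '8X41V9', offset=22
After 8 (seek(+5, CUR)): offset=22
After 9 (read(3)): returned '', offset=22
After 10 (seek(-8, END)): offset=14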